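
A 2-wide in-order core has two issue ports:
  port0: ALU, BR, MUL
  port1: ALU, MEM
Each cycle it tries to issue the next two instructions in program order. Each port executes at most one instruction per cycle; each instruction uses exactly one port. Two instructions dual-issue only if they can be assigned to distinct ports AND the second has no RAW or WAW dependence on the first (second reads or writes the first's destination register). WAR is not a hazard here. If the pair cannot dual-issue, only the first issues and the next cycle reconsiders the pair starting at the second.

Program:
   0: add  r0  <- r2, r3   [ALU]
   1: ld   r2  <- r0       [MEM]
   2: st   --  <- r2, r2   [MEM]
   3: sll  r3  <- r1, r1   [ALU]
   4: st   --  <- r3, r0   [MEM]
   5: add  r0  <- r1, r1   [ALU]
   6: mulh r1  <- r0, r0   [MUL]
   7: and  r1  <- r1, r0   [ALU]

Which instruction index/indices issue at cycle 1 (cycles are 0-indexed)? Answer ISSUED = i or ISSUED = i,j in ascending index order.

[0] i0  add  -- RAW r0
[1] i1  ld  -- no-port MEM/MEM
[2] i2&i3  st sll  -- dual
[3] i4&i5  st add  -- dual
[4] i6  mulh  -- RAW+WAW r1
[5] i7  and  -- tail

ISSUED = 1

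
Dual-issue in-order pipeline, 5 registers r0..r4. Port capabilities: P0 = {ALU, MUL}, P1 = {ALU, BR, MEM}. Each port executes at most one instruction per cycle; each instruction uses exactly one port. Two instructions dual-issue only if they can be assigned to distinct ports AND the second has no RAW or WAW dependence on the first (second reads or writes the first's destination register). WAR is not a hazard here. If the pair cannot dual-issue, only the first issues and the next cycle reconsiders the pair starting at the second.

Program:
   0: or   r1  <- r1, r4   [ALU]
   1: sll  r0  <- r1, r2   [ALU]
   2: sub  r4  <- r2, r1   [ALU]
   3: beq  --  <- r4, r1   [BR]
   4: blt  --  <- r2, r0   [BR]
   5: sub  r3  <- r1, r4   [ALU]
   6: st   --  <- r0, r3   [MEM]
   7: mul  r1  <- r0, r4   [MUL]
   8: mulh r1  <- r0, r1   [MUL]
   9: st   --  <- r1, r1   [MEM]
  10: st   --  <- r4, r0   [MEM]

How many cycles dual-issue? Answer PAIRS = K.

0. or @i0  | RAW r1
1. sll+sub @i1+i2  | 2-wide
2. beq @i3  | no-port BR/BR
3. blt+sub @i4+i5  | 2-wide
4. st+mul @i6+i7  | 2-wide
5. mulh @i8  | RAW r1
6. st @i9  | no-port MEM/MEM
7. st @i10  | tail

PAIRS = 3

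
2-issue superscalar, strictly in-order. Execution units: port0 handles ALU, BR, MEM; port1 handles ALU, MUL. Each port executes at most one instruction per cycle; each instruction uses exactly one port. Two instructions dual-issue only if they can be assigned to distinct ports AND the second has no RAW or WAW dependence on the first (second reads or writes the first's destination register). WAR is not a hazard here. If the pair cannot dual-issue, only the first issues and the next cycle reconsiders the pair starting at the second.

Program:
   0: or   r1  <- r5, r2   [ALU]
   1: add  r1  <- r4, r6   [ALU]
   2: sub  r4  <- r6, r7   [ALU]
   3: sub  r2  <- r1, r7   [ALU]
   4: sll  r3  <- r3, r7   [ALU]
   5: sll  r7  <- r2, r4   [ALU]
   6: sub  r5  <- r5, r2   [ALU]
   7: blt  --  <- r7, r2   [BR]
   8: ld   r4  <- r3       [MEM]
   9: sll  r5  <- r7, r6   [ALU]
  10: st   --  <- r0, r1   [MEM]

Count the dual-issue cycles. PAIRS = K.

PAIRS = 4

t=0 i0:or.ALU ; WAW r1
t=1 i1+i2:add.ALU sub.ALU ; dual
t=2 i3+i4:sub.ALU sll.ALU ; dual
t=3 i5+i6:sll.ALU sub.ALU ; dual
t=4 i7:blt.BR ; no-port BR/MEM
t=5 i8+i9:ld.MEM sll.ALU ; dual
t=6 i10:st.MEM ; tail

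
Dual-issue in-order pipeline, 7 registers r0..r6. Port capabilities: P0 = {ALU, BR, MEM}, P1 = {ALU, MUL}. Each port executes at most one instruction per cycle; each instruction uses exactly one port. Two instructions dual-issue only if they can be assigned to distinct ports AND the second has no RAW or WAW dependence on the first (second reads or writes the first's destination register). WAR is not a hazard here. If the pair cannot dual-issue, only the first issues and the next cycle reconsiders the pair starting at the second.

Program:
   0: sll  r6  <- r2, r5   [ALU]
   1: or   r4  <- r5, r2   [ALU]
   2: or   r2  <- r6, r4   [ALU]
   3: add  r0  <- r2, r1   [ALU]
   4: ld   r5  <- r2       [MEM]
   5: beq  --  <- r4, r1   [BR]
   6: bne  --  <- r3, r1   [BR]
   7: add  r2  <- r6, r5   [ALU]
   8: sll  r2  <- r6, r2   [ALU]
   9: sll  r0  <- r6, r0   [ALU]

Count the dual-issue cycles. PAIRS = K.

PAIRS = 4

c0: i0/i1 sll.ALU+or.ALU  2-wide
c1: i2 or.ALU  RAW r2
c2: i3/i4 add.ALU+ld.MEM  2-wide
c3: i5 beq.BR  no-port BR/BR
c4: i6/i7 bne.BR+add.ALU  2-wide
c5: i8/i9 sll.ALU+sll.ALU  2-wide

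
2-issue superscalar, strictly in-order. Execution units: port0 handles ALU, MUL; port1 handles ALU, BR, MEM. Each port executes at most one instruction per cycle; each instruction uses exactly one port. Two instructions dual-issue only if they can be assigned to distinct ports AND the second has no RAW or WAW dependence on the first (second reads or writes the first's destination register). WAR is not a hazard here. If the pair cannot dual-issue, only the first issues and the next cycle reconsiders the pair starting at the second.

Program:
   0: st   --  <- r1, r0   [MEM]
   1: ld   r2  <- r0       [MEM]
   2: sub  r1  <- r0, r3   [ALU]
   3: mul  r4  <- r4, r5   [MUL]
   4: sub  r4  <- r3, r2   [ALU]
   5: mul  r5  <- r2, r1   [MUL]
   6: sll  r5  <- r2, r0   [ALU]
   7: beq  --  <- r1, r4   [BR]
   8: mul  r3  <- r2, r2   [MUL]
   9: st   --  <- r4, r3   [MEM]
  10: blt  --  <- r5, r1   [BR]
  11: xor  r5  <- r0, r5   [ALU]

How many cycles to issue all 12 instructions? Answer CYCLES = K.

c0: i0 st  no-port MEM/MEM
c1: i1&i2 ld sub  pair
c2: i3 mul  WAW r4
c3: i4&i5 sub mul  pair
c4: i6&i7 sll beq  pair
c5: i8 mul  RAW r3
c6: i9 st  no-port MEM/BR
c7: i10&i11 blt xor  pair

CYCLES = 8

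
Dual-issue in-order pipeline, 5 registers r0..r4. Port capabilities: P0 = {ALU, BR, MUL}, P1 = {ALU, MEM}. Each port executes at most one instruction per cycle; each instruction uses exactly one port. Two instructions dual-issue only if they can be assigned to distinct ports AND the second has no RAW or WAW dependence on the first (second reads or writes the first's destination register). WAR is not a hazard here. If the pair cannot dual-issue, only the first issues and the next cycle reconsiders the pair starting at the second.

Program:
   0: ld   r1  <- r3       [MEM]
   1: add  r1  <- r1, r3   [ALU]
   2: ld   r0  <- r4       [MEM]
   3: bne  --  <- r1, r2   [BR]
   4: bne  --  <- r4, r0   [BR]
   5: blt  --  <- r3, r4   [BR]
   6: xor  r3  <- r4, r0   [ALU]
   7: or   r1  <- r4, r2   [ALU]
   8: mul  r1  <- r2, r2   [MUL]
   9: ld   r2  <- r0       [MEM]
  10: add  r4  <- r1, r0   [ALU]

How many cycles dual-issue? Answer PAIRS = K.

PAIRS = 3

  cy0 -> i0 (ld) RAW+WAW r1
  cy1 -> i1,i2 (add;ld) pair
  cy2 -> i3 (bne) no-port BR/BR
  cy3 -> i4 (bne) no-port BR/BR
  cy4 -> i5,i6 (blt;xor) pair
  cy5 -> i7 (or) WAW r1
  cy6 -> i8,i9 (mul;ld) pair
  cy7 -> i10 (add) tail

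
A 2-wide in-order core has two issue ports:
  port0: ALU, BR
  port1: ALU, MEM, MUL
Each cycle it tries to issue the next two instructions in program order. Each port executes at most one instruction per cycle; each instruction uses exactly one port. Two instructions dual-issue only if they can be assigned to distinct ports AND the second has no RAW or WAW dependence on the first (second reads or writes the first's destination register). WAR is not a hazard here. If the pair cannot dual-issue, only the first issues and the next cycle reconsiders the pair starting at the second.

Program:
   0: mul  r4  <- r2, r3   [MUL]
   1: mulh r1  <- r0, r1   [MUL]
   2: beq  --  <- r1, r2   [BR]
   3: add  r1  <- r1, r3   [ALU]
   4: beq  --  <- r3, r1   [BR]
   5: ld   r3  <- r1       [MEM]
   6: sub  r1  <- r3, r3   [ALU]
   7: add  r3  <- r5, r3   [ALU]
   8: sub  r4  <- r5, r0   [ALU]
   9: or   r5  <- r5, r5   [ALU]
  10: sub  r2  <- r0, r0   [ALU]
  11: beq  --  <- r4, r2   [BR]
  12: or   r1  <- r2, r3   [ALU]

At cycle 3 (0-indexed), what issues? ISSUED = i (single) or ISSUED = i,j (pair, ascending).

ISSUED = 4,5

t=0 i0:mul.MUL ; no-port MUL/MUL
t=1 i1:mulh.MUL ; RAW r1
t=2 i2/i3:beq.BR+add.ALU ; pair
t=3 i4/i5:beq.BR+ld.MEM ; pair
t=4 i6/i7:sub.ALU+add.ALU ; pair
t=5 i8/i9:sub.ALU+or.ALU ; pair
t=6 i10:sub.ALU ; RAW r2
t=7 i11/i12:beq.BR+or.ALU ; pair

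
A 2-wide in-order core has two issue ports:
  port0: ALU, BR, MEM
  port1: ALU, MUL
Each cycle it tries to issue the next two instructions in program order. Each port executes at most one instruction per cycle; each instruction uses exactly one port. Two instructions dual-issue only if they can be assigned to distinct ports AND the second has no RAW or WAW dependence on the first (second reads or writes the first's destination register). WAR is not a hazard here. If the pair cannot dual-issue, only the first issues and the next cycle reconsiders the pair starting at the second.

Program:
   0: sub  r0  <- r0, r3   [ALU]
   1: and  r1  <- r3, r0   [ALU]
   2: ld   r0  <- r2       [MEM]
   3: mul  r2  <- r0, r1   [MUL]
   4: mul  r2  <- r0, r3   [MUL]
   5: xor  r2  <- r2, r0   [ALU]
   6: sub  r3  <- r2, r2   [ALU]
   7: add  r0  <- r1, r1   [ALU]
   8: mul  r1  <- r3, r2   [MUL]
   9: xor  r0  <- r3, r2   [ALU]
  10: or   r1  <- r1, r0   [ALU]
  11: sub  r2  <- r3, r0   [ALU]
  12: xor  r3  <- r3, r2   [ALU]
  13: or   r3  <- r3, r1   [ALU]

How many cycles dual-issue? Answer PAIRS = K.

PAIRS = 4

[0] i0  sub.ALU  -- RAW r0
[1] i1&i2  and.ALU+ld.MEM  -- 2-wide
[2] i3  mul.MUL  -- no-port MUL/MUL
[3] i4  mul.MUL  -- RAW+WAW r2
[4] i5  xor.ALU  -- RAW r2
[5] i6&i7  sub.ALU+add.ALU  -- 2-wide
[6] i8&i9  mul.MUL+xor.ALU  -- 2-wide
[7] i10&i11  or.ALU+sub.ALU  -- 2-wide
[8] i12  xor.ALU  -- RAW+WAW r3
[9] i13  or.ALU  -- tail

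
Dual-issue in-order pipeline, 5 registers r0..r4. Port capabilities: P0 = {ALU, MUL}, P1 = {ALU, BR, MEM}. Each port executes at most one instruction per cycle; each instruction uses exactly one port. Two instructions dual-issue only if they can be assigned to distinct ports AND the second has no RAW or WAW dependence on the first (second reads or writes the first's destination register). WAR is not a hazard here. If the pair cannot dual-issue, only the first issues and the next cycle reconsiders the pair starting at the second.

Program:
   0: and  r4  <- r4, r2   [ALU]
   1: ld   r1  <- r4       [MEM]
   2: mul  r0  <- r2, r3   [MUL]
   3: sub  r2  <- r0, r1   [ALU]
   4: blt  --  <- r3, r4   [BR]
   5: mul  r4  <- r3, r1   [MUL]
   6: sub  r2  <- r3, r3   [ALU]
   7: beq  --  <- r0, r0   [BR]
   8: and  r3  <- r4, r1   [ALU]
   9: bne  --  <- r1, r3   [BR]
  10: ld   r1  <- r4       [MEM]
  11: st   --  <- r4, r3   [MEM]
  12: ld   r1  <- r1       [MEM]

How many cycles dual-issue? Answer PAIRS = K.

0. and @i0  | RAW r4
1. ld mul @i1+i2  | 2-wide
2. sub blt @i3+i4  | 2-wide
3. mul sub @i5+i6  | 2-wide
4. beq and @i7+i8  | 2-wide
5. bne @i9  | no-port BR/MEM
6. ld @i10  | no-port MEM/MEM
7. st @i11  | no-port MEM/MEM
8. ld @i12  | tail

PAIRS = 4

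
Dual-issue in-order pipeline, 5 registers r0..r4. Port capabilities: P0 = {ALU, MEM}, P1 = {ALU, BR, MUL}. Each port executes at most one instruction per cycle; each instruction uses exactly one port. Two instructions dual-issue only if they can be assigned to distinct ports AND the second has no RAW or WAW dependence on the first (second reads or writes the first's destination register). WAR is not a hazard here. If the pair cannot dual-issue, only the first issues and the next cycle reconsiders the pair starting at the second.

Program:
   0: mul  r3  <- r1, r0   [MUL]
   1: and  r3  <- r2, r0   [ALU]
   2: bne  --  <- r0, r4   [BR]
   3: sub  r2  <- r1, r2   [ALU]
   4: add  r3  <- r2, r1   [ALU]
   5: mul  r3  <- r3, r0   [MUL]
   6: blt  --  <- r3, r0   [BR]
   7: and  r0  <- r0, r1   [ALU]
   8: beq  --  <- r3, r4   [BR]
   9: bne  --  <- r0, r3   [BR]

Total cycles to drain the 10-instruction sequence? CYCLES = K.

CYCLES = 8

  cy0 -> i0 (mul) WAW r3
  cy1 -> i1&i2 (and/bne) pair
  cy2 -> i3 (sub) RAW r2
  cy3 -> i4 (add) RAW+WAW r3
  cy4 -> i5 (mul) no-port MUL/BR
  cy5 -> i6&i7 (blt/and) pair
  cy6 -> i8 (beq) no-port BR/BR
  cy7 -> i9 (bne) tail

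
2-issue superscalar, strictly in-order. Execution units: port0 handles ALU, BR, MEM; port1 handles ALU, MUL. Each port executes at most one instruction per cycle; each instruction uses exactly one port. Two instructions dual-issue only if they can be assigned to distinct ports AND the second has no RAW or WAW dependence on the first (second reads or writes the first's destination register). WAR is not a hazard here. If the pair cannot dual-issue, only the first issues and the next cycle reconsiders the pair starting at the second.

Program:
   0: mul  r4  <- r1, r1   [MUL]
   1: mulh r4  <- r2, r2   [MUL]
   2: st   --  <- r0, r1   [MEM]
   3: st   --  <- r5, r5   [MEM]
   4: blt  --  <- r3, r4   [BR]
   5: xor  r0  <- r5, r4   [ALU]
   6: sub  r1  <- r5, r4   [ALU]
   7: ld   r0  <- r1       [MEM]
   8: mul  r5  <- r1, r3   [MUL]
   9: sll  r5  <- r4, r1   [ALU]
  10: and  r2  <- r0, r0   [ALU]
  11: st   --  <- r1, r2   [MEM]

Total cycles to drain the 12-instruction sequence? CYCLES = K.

c0: i0 mul  no-port MUL/MUL
c1: i1,i2 mulh/st  pair
c2: i3 st  no-port MEM/BR
c3: i4,i5 blt/xor  pair
c4: i6 sub  RAW r1
c5: i7,i8 ld/mul  pair
c6: i9,i10 sll/and  pair
c7: i11 st  tail

CYCLES = 8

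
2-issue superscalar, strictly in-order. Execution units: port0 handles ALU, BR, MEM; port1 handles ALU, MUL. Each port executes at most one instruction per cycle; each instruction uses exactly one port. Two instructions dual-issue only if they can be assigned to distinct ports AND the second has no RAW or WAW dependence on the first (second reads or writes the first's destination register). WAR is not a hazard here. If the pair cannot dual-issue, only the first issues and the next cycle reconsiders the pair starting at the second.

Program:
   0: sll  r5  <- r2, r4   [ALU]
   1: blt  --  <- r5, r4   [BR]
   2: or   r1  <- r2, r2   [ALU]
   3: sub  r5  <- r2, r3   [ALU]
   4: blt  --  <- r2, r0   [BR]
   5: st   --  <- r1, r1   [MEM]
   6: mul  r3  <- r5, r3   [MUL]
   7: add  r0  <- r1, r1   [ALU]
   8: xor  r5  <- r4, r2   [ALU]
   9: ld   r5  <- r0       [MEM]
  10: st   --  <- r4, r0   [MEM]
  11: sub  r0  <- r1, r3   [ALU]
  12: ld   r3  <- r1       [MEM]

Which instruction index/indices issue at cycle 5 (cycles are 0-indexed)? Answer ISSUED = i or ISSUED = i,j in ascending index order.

0. sll @i0  | RAW r5
1. blt+or @i1,i2  | dual
2. sub+blt @i3,i4  | dual
3. st+mul @i5,i6  | dual
4. add+xor @i7,i8  | dual
5. ld @i9  | no-port MEM/MEM
6. st+sub @i10,i11  | dual
7. ld @i12  | tail

ISSUED = 9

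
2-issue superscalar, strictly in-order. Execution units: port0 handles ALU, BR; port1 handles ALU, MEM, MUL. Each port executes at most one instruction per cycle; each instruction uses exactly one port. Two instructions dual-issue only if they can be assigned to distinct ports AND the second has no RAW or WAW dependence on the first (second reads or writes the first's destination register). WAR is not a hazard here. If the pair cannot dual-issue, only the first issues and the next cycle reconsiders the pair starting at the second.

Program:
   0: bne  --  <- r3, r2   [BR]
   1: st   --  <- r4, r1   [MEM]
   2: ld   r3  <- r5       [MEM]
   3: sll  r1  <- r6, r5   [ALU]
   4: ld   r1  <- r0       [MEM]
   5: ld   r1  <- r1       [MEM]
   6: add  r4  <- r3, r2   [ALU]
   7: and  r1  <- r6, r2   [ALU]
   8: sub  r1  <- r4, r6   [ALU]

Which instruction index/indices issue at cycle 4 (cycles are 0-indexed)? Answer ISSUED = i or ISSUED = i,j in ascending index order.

ISSUED = 7

t=0 i0&i1:bne;st ; 2-wide
t=1 i2&i3:ld;sll ; 2-wide
t=2 i4:ld ; no-port MEM/MEM
t=3 i5&i6:ld;add ; 2-wide
t=4 i7:and ; WAW r1
t=5 i8:sub ; tail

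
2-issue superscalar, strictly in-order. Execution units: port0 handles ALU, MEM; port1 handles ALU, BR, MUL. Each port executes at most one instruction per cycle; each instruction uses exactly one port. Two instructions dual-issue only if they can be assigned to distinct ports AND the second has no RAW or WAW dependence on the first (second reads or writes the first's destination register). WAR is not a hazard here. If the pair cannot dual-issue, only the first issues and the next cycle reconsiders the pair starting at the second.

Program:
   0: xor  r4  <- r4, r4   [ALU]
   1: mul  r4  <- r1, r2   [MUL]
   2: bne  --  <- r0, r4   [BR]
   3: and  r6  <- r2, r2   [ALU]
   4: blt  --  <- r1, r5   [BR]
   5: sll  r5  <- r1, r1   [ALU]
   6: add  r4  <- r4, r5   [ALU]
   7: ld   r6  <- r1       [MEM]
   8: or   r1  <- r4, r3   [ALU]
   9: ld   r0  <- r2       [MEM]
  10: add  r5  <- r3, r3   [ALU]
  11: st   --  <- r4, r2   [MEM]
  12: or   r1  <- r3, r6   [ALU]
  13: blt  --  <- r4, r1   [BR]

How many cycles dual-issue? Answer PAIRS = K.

t=0 i0:xor ; WAW r4
t=1 i1:mul ; no-port MUL/BR
t=2 i2+i3:bne/and ; 2-wide
t=3 i4+i5:blt/sll ; 2-wide
t=4 i6+i7:add/ld ; 2-wide
t=5 i8+i9:or/ld ; 2-wide
t=6 i10+i11:add/st ; 2-wide
t=7 i12:or ; RAW r1
t=8 i13:blt ; tail

PAIRS = 5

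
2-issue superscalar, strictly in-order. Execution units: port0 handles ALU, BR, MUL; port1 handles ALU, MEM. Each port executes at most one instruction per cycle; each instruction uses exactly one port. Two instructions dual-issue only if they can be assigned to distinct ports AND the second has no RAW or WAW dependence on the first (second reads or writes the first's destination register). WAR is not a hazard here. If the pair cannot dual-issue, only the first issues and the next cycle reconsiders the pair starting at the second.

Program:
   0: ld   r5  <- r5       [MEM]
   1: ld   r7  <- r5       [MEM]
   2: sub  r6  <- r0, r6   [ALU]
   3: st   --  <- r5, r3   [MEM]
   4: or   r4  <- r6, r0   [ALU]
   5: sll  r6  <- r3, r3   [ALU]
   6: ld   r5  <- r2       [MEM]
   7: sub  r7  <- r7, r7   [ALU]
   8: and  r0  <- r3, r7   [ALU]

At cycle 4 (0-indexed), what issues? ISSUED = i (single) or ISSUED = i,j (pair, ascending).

[0] i0  ld.MEM  -- no-port MEM/MEM
[1] i1+i2  ld.MEM+sub.ALU  -- pair
[2] i3+i4  st.MEM+or.ALU  -- pair
[3] i5+i6  sll.ALU+ld.MEM  -- pair
[4] i7  sub.ALU  -- RAW r7
[5] i8  and.ALU  -- tail

ISSUED = 7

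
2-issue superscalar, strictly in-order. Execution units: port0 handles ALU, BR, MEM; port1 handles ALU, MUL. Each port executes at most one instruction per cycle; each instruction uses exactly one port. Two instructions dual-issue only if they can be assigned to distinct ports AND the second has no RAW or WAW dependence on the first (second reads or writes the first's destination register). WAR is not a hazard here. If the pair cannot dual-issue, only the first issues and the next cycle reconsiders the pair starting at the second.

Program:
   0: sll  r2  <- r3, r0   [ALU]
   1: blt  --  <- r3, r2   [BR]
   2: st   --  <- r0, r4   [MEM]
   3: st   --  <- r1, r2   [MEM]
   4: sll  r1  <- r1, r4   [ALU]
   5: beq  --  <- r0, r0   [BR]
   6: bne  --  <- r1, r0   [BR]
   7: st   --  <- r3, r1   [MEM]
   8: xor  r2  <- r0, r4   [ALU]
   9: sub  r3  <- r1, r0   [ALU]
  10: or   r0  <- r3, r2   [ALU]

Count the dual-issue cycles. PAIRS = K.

#0 head=0: sll i0 RAW r2
#1 head=1: blt i1 no-port BR/MEM
#2 head=2: st i2 no-port MEM/MEM
#3 head=3: st/sll i3&i4 2-wide
#4 head=5: beq i5 no-port BR/BR
#5 head=6: bne i6 no-port BR/MEM
#6 head=7: st/xor i7&i8 2-wide
#7 head=9: sub i9 RAW r3
#8 head=10: or i10 tail

PAIRS = 2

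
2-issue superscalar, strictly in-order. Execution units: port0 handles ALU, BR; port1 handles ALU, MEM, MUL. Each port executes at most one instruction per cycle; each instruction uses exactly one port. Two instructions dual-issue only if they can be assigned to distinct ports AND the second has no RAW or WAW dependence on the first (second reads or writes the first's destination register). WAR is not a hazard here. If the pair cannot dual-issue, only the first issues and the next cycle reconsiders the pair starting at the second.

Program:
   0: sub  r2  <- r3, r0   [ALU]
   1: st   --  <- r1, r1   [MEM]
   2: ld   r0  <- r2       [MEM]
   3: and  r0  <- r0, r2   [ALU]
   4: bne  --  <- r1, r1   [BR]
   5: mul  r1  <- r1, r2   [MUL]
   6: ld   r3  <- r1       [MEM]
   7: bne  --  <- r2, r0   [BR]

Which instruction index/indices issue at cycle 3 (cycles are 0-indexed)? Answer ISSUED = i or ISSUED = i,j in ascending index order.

[0] i0/i1  sub;st  -- pair
[1] i2  ld  -- RAW+WAW r0
[2] i3/i4  and;bne  -- pair
[3] i5  mul  -- no-port MUL/MEM
[4] i6/i7  ld;bne  -- pair

ISSUED = 5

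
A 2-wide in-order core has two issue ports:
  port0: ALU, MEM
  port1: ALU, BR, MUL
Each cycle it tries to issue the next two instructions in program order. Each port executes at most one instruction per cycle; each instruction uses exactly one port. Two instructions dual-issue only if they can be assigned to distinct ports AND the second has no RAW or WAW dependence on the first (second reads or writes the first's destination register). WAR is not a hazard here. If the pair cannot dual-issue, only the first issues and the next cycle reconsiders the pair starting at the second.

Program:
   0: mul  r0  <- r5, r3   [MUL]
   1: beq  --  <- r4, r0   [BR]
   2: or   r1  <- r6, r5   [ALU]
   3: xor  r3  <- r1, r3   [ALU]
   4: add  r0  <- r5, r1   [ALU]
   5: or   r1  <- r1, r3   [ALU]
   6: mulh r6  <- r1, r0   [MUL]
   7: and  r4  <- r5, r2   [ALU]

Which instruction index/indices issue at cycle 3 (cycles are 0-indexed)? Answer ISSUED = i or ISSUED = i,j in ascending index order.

  cy0 -> i0 (mul) no-port MUL/BR
  cy1 -> i1,i2 (beq or) 2-wide
  cy2 -> i3,i4 (xor add) 2-wide
  cy3 -> i5 (or) RAW r1
  cy4 -> i6,i7 (mulh and) 2-wide

ISSUED = 5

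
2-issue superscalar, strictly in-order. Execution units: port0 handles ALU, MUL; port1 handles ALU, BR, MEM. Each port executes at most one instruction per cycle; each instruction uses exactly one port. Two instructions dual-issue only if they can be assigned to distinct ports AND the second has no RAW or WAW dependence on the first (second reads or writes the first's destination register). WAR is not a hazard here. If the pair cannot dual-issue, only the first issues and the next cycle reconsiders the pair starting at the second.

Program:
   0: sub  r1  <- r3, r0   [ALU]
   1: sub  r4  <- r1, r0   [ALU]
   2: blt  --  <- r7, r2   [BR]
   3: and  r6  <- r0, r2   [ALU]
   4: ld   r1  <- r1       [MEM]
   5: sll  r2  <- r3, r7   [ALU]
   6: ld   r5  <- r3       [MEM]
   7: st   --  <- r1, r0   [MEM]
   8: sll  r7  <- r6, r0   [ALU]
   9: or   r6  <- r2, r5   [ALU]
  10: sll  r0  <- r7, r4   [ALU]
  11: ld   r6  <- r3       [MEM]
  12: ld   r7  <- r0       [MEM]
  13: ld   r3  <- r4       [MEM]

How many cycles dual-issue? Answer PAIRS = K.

PAIRS = 5

#0 head=0: sub i0 RAW r1
#1 head=1: sub+blt i1,i2 pair
#2 head=3: and+ld i3,i4 pair
#3 head=5: sll+ld i5,i6 pair
#4 head=7: st+sll i7,i8 pair
#5 head=9: or+sll i9,i10 pair
#6 head=11: ld i11 no-port MEM/MEM
#7 head=12: ld i12 no-port MEM/MEM
#8 head=13: ld i13 tail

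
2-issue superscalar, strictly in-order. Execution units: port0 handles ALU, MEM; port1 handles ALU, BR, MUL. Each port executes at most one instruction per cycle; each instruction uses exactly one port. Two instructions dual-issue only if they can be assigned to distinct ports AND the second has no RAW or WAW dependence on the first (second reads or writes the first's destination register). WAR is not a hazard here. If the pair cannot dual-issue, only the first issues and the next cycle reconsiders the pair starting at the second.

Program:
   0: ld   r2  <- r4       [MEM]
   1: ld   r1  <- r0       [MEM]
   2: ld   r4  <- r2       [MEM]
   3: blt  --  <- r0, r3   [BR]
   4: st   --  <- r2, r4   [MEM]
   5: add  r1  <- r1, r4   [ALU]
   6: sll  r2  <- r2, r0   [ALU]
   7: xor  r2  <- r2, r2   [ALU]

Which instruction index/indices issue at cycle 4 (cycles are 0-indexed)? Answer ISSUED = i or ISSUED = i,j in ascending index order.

ISSUED = 6

c0: i0 ld.MEM  no-port MEM/MEM
c1: i1 ld.MEM  no-port MEM/MEM
c2: i2+i3 ld.MEM blt.BR  dual
c3: i4+i5 st.MEM add.ALU  dual
c4: i6 sll.ALU  RAW+WAW r2
c5: i7 xor.ALU  tail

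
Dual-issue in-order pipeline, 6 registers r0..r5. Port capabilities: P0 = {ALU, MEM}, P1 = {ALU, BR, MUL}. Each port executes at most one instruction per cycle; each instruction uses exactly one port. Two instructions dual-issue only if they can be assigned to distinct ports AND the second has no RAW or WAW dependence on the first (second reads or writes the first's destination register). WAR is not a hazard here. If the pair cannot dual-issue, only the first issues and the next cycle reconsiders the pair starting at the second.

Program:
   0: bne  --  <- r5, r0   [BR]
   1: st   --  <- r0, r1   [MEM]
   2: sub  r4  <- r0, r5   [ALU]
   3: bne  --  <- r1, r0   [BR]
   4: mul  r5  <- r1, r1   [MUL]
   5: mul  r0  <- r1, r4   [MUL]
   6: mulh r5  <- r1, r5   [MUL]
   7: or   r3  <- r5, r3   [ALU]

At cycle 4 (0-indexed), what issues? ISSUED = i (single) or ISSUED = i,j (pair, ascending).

ISSUED = 6

#0 head=0: bne.BR st.MEM i0/i1 pair
#1 head=2: sub.ALU bne.BR i2/i3 pair
#2 head=4: mul.MUL i4 no-port MUL/MUL
#3 head=5: mul.MUL i5 no-port MUL/MUL
#4 head=6: mulh.MUL i6 RAW r5
#5 head=7: or.ALU i7 tail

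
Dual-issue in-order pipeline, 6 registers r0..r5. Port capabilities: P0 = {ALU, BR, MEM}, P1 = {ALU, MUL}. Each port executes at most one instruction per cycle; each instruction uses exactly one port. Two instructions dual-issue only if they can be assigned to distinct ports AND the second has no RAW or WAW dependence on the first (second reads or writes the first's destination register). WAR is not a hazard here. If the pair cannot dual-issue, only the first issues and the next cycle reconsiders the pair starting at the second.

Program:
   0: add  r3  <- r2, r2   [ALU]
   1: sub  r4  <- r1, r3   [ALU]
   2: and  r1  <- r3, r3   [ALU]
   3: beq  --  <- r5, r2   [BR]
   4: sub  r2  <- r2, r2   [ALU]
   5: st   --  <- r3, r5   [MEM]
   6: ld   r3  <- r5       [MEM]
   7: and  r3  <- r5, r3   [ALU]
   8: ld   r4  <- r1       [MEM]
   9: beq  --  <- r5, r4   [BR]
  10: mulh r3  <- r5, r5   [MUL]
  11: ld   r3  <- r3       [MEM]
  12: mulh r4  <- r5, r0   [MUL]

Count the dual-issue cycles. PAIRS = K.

  cy0 -> i0 (add.ALU) RAW r3
  cy1 -> i1,i2 (sub.ALU/and.ALU) dual
  cy2 -> i3,i4 (beq.BR/sub.ALU) dual
  cy3 -> i5 (st.MEM) no-port MEM/MEM
  cy4 -> i6 (ld.MEM) RAW+WAW r3
  cy5 -> i7,i8 (and.ALU/ld.MEM) dual
  cy6 -> i9,i10 (beq.BR/mulh.MUL) dual
  cy7 -> i11,i12 (ld.MEM/mulh.MUL) dual

PAIRS = 5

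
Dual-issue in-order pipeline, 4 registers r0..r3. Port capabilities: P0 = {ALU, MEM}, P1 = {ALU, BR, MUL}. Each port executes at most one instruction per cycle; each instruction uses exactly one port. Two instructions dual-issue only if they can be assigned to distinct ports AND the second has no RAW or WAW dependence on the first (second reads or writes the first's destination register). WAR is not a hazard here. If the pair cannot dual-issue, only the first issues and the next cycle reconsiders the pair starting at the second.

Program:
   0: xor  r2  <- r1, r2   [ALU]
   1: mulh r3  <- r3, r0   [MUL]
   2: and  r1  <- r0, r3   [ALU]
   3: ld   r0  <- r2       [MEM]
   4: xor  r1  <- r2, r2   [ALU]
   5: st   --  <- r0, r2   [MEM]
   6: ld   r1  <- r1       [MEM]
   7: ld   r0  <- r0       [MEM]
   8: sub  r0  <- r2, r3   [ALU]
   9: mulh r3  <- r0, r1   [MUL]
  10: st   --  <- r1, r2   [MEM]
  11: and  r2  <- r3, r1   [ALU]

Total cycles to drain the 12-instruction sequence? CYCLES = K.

  cy0 -> i0+i1 (xor/mulh) pair
  cy1 -> i2+i3 (and/ld) pair
  cy2 -> i4+i5 (xor/st) pair
  cy3 -> i6 (ld) no-port MEM/MEM
  cy4 -> i7 (ld) WAW r0
  cy5 -> i8 (sub) RAW r0
  cy6 -> i9+i10 (mulh/st) pair
  cy7 -> i11 (and) tail

CYCLES = 8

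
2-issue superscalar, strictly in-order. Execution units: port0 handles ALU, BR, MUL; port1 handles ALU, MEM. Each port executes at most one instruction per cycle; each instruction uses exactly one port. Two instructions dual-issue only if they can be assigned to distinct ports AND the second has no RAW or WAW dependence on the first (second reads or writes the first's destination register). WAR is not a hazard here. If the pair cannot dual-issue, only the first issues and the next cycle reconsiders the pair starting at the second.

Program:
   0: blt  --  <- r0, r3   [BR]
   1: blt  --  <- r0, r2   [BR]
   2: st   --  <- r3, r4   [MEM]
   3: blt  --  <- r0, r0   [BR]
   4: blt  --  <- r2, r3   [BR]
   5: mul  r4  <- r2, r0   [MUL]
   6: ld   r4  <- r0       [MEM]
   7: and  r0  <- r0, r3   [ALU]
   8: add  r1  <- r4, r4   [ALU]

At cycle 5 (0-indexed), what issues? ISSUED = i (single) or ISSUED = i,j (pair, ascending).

#0 head=0: blt.BR i0 no-port BR/BR
#1 head=1: blt.BR;st.MEM i1+i2 2-wide
#2 head=3: blt.BR i3 no-port BR/BR
#3 head=4: blt.BR i4 no-port BR/MUL
#4 head=5: mul.MUL i5 WAW r4
#5 head=6: ld.MEM;and.ALU i6+i7 2-wide
#6 head=8: add.ALU i8 tail

ISSUED = 6,7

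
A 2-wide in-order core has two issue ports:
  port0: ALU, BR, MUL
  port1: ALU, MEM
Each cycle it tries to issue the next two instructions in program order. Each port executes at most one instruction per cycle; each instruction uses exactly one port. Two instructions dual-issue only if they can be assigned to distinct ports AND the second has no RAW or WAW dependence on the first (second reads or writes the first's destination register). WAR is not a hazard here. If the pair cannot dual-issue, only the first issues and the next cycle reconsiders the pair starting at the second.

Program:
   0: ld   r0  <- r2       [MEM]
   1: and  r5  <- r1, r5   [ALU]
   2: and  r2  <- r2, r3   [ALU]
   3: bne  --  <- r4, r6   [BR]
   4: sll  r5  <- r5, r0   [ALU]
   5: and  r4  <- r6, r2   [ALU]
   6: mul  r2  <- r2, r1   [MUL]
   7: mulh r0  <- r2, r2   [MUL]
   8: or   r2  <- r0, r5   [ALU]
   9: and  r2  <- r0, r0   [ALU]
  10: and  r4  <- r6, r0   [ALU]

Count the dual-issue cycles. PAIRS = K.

t=0 i0/i1:ld.MEM;and.ALU ; pair
t=1 i2/i3:and.ALU;bne.BR ; pair
t=2 i4/i5:sll.ALU;and.ALU ; pair
t=3 i6:mul.MUL ; no-port MUL/MUL
t=4 i7:mulh.MUL ; RAW r0
t=5 i8:or.ALU ; WAW r2
t=6 i9/i10:and.ALU;and.ALU ; pair

PAIRS = 4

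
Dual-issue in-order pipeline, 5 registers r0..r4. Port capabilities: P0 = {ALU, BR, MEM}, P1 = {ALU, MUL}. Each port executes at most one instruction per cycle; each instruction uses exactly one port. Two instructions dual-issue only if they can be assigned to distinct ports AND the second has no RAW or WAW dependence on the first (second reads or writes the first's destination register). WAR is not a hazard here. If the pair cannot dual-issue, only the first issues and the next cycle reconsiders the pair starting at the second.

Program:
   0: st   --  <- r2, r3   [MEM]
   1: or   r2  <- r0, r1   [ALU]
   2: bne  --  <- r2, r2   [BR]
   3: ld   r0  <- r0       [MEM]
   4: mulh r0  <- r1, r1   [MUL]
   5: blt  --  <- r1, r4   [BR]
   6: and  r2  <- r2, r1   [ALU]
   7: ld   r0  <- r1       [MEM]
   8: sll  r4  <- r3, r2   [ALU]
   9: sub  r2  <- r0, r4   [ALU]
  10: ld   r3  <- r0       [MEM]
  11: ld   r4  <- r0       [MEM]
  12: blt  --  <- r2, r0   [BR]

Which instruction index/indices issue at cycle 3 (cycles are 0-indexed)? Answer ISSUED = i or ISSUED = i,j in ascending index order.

ISSUED = 4,5

0. st.MEM+or.ALU @i0,i1  | dual
1. bne.BR @i2  | no-port BR/MEM
2. ld.MEM @i3  | WAW r0
3. mulh.MUL+blt.BR @i4,i5  | dual
4. and.ALU+ld.MEM @i6,i7  | dual
5. sll.ALU @i8  | RAW r4
6. sub.ALU+ld.MEM @i9,i10  | dual
7. ld.MEM @i11  | no-port MEM/BR
8. blt.BR @i12  | tail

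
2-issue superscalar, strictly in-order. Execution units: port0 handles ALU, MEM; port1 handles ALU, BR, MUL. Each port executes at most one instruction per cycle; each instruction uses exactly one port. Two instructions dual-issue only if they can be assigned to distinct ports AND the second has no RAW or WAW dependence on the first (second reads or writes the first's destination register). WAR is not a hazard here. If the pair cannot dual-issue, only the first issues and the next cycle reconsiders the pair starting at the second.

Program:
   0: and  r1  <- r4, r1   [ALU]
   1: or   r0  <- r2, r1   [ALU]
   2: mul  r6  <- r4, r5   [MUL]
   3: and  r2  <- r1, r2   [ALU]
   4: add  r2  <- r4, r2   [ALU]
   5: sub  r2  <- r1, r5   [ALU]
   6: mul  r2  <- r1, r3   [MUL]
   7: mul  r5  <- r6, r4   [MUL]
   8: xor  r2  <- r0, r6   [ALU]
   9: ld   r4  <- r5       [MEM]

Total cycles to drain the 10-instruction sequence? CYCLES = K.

  cy0 -> i0 (and.ALU) RAW r1
  cy1 -> i1&i2 (or.ALU;mul.MUL) 2-wide
  cy2 -> i3 (and.ALU) RAW+WAW r2
  cy3 -> i4 (add.ALU) WAW r2
  cy4 -> i5 (sub.ALU) WAW r2
  cy5 -> i6 (mul.MUL) no-port MUL/MUL
  cy6 -> i7&i8 (mul.MUL;xor.ALU) 2-wide
  cy7 -> i9 (ld.MEM) tail

CYCLES = 8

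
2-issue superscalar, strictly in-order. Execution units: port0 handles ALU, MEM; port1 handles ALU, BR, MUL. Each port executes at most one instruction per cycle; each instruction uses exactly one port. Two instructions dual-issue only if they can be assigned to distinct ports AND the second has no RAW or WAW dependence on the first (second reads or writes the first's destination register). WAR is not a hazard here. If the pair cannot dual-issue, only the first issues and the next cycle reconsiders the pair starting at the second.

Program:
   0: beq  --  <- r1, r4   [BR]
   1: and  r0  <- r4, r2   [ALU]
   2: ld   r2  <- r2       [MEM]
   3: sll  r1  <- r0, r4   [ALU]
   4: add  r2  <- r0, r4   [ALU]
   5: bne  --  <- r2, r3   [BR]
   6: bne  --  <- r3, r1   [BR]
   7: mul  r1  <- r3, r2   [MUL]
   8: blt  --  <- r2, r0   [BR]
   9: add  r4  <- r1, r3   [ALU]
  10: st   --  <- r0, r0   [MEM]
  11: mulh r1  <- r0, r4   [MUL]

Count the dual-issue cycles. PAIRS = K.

  cy0 -> i0/i1 (beq.BR/and.ALU) pair
  cy1 -> i2/i3 (ld.MEM/sll.ALU) pair
  cy2 -> i4 (add.ALU) RAW r2
  cy3 -> i5 (bne.BR) no-port BR/BR
  cy4 -> i6 (bne.BR) no-port BR/MUL
  cy5 -> i7 (mul.MUL) no-port MUL/BR
  cy6 -> i8/i9 (blt.BR/add.ALU) pair
  cy7 -> i10/i11 (st.MEM/mulh.MUL) pair

PAIRS = 4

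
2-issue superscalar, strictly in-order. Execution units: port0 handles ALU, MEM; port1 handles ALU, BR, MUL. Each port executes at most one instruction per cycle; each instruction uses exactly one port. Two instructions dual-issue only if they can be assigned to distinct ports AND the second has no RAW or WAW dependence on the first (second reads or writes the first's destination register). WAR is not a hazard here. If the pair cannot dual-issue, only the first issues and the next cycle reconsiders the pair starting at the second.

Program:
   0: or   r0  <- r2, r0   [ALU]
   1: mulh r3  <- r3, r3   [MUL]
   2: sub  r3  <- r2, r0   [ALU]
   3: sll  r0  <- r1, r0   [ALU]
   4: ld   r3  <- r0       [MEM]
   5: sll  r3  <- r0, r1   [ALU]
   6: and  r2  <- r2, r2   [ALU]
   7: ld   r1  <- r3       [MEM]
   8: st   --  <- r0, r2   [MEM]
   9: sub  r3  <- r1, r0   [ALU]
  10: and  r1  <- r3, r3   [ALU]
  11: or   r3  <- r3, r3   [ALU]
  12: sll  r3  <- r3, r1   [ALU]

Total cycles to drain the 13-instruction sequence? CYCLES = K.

CYCLES = 8

#0 head=0: or.ALU mulh.MUL i0+i1 pair
#1 head=2: sub.ALU sll.ALU i2+i3 pair
#2 head=4: ld.MEM i4 WAW r3
#3 head=5: sll.ALU and.ALU i5+i6 pair
#4 head=7: ld.MEM i7 no-port MEM/MEM
#5 head=8: st.MEM sub.ALU i8+i9 pair
#6 head=10: and.ALU or.ALU i10+i11 pair
#7 head=12: sll.ALU i12 tail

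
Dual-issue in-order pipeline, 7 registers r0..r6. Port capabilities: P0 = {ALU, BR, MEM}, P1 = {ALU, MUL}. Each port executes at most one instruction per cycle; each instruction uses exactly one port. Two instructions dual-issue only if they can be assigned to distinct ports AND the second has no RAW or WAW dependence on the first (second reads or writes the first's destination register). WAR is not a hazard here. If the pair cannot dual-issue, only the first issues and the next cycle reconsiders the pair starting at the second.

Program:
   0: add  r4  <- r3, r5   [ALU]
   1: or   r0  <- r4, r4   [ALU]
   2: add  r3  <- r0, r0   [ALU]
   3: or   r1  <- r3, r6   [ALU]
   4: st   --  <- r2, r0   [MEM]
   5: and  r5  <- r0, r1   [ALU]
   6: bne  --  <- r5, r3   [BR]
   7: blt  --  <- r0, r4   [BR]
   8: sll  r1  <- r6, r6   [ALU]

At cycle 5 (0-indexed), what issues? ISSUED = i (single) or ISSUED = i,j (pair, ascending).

t=0 i0:add.ALU ; RAW r4
t=1 i1:or.ALU ; RAW r0
t=2 i2:add.ALU ; RAW r3
t=3 i3&i4:or.ALU;st.MEM ; 2-wide
t=4 i5:and.ALU ; RAW r5
t=5 i6:bne.BR ; no-port BR/BR
t=6 i7&i8:blt.BR;sll.ALU ; 2-wide

ISSUED = 6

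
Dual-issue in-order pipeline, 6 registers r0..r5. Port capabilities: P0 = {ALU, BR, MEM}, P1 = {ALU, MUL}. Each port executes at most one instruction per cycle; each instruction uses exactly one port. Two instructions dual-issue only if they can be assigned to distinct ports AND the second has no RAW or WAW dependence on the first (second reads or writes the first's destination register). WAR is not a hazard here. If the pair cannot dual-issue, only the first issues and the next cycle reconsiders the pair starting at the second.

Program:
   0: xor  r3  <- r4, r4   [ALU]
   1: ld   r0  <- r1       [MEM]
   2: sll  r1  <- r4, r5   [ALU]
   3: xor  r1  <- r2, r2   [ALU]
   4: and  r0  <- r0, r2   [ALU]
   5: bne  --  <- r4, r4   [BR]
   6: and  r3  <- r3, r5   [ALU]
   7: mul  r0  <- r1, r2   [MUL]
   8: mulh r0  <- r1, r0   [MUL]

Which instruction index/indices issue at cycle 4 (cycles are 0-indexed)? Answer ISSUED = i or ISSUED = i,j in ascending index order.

0. xor+ld @i0+i1  | pair
1. sll @i2  | WAW r1
2. xor+and @i3+i4  | pair
3. bne+and @i5+i6  | pair
4. mul @i7  | no-port MUL/MUL
5. mulh @i8  | tail

ISSUED = 7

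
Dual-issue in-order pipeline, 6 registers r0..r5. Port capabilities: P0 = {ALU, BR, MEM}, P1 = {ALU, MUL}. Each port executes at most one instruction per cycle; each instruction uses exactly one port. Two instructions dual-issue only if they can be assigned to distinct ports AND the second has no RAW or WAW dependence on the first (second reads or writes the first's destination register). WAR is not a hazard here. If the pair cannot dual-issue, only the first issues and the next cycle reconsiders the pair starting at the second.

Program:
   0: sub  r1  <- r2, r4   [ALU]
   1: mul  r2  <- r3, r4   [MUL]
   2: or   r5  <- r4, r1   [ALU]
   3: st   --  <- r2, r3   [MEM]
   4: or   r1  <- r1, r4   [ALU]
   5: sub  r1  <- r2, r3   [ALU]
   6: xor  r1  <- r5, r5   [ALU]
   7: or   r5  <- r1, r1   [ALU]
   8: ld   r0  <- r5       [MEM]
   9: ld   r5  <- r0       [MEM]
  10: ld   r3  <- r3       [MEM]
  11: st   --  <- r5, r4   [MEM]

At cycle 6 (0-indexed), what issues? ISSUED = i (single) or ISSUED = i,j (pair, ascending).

ISSUED = 8

[0] i0/i1  sub+mul  -- 2-wide
[1] i2/i3  or+st  -- 2-wide
[2] i4  or  -- WAW r1
[3] i5  sub  -- WAW r1
[4] i6  xor  -- RAW r1
[5] i7  or  -- RAW r5
[6] i8  ld  -- no-port MEM/MEM
[7] i9  ld  -- no-port MEM/MEM
[8] i10  ld  -- no-port MEM/MEM
[9] i11  st  -- tail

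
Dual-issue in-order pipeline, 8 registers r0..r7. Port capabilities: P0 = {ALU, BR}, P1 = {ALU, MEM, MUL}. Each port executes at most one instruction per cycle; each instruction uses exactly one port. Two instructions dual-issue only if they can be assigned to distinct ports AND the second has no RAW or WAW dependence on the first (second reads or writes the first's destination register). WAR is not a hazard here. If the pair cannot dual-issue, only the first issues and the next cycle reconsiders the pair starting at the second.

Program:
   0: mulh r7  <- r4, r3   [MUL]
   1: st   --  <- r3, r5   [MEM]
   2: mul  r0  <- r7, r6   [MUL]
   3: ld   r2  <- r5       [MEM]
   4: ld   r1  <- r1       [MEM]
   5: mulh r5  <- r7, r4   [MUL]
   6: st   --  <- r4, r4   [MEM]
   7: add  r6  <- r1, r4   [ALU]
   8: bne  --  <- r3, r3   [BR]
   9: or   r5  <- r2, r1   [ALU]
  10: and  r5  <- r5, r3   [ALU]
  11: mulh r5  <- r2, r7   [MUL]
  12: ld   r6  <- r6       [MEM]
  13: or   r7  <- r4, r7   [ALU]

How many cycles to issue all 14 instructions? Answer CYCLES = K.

CYCLES = 11

c0: i0 mulh.MUL  no-port MUL/MEM
c1: i1 st.MEM  no-port MEM/MUL
c2: i2 mul.MUL  no-port MUL/MEM
c3: i3 ld.MEM  no-port MEM/MEM
c4: i4 ld.MEM  no-port MEM/MUL
c5: i5 mulh.MUL  no-port MUL/MEM
c6: i6&i7 st.MEM+add.ALU  pair
c7: i8&i9 bne.BR+or.ALU  pair
c8: i10 and.ALU  WAW r5
c9: i11 mulh.MUL  no-port MUL/MEM
c10: i12&i13 ld.MEM+or.ALU  pair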